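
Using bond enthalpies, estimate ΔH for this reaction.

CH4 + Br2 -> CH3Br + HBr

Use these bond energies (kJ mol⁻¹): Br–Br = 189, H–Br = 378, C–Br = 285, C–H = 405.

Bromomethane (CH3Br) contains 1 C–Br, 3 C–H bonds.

Bonds broken (reactants):
  Br–Br: 1 × 189 = 189
  C–H: 4 × 405 = 1620
  Σ(broken) = 1809 kJ
Bonds formed (products):
  C–Br: 1 × 285 = 285
  C–H: 3 × 405 = 1215
  H–Br: 1 × 378 = 378
  Σ(formed) = 1878 kJ
ΔH = Σ(broken) − Σ(formed) = 1809 − 1878 = −69 kJ

ΔH ≈ −69 kJ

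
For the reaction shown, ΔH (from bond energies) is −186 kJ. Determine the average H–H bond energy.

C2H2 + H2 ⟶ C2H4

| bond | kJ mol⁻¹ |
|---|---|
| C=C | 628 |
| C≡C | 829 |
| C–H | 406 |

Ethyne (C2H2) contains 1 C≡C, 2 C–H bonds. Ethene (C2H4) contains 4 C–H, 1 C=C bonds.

Let D be the H–H bond energy.
Σ(broken) = 1×829 + 2×406 + 1×D = 1641 + D
Σ(formed) = 4×406 + 1×628 = 2252
ΔH = Σ(broken) − Σ(formed) = (1641 + D) − (2252) = −611 + D
Setting this equal to −186 kJ gives D = 425 kJ/mol.

D(H–H) ≈ 425 kJ/mol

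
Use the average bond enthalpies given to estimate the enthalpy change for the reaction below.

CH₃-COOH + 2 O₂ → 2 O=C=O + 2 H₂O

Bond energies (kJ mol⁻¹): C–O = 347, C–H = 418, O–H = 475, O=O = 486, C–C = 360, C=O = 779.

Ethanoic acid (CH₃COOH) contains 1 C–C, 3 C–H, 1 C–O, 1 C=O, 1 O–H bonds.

Bonds broken (reactants):
  C–C: 1 × 360 = 360
  C–H: 3 × 418 = 1254
  C–O: 1 × 347 = 347
  C=O: 1 × 779 = 779
  O–H: 1 × 475 = 475
  O=O: 2 × 486 = 972
  Σ(broken) = 4187 kJ
Bonds formed (products):
  C=O: 4 × 779 = 3116
  O–H: 4 × 475 = 1900
  Σ(formed) = 5016 kJ
ΔH = Σ(broken) − Σ(formed) = 4187 − 5016 = −829 kJ

ΔH ≈ −829 kJ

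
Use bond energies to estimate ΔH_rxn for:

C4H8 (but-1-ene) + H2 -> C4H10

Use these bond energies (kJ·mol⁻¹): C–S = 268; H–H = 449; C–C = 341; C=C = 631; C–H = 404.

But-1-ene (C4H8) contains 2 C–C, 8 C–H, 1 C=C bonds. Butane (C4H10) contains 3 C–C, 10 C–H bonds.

ΔH ≈ −69 kJ

Bonds broken (reactants):
  C–C: 2 × 341 = 682
  C–H: 8 × 404 = 3232
  C=C: 1 × 631 = 631
  H–H: 1 × 449 = 449
  Σ(broken) = 4994 kJ
Bonds formed (products):
  C–C: 3 × 341 = 1023
  C–H: 10 × 404 = 4040
  Σ(formed) = 5063 kJ
ΔH = Σ(broken) − Σ(formed) = 4994 − 5063 = −69 kJ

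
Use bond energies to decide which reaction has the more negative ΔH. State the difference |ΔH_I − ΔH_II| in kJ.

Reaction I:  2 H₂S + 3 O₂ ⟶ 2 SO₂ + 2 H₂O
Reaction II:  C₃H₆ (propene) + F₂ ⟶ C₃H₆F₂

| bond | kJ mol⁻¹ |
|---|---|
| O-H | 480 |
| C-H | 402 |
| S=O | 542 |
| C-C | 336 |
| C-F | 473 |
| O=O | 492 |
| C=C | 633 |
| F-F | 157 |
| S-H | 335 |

Reaction I, by 780 kJ

Reaction I:
  Bonds broken (reactants):
    O=O: 3 × 492 = 1476
    S-H: 4 × 335 = 1340
    Σ(broken) = 2816 kJ
  Bonds formed (products):
    O-H: 4 × 480 = 1920
    S=O: 4 × 542 = 2168
    Σ(formed) = 4088 kJ
  ΔH_I = 2816 − 4088 = −1272 kJ
Reaction II:
  Bonds broken (reactants):
    C-C: 1 × 336 = 336
    C-H: 6 × 402 = 2412
    C=C: 1 × 633 = 633
    F-F: 1 × 157 = 157
    Σ(broken) = 3538 kJ
  Bonds formed (products):
    C-C: 2 × 336 = 672
    C-F: 2 × 473 = 946
    C-H: 6 × 402 = 2412
    Σ(formed) = 4030 kJ
  ΔH_II = 3538 − 4030 = −492 kJ
ΔH_I − ΔH_II = −780 kJ, so reaction I has the more negative ΔH; |ΔH_I − ΔH_II| = 780 kJ.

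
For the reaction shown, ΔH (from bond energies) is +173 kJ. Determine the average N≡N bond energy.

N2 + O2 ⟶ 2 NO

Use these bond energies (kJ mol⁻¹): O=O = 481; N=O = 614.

Let D be the N≡N bond energy.
Σ(broken) = 1×D + 1×481 = 481 + D
Σ(formed) = 2×614 = 1228
ΔH = Σ(broken) − Σ(formed) = (481 + D) − (1228) = −747 + D
Setting this equal to +173 kJ gives D = 920 kJ/mol.

D(N≡N) ≈ 920 kJ/mol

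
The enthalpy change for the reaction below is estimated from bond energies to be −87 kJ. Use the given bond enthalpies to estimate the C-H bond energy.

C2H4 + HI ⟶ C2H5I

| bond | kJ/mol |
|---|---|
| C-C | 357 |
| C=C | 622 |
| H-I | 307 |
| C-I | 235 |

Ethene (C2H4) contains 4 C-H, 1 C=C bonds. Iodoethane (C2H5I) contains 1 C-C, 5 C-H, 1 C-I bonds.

Let D be the C-H bond energy.
Σ(broken) = 4×D + 1×622 + 1×307 = 929 + 4D
Σ(formed) = 1×357 + 5×D + 1×235 = 592 + 5D
ΔH = Σ(broken) − Σ(formed) = (929 + 4D) − (592 + 5D) = +337 − D
Setting this equal to −87 kJ gives D = 424 kJ/mol.

D(C-H) ≈ 424 kJ/mol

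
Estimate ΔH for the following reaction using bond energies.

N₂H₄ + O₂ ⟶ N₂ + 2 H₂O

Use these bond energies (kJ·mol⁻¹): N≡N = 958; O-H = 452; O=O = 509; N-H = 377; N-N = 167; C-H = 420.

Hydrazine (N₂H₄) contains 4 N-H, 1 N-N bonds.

ΔH ≈ −582 kJ

Bonds broken (reactants):
  N-H: 4 × 377 = 1508
  N-N: 1 × 167 = 167
  O=O: 1 × 509 = 509
  Σ(broken) = 2184 kJ
Bonds formed (products):
  N≡N: 1 × 958 = 958
  O-H: 4 × 452 = 1808
  Σ(formed) = 2766 kJ
ΔH = Σ(broken) − Σ(formed) = 2184 − 2766 = −582 kJ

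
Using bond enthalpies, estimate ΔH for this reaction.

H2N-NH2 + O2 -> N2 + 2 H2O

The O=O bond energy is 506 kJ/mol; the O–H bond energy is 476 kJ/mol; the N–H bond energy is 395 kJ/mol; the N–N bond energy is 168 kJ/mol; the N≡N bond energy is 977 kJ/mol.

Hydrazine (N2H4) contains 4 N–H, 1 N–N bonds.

Bonds broken (reactants):
  N–H: 4 × 395 = 1580
  N–N: 1 × 168 = 168
  O=O: 1 × 506 = 506
  Σ(broken) = 2254 kJ
Bonds formed (products):
  N≡N: 1 × 977 = 977
  O–H: 4 × 476 = 1904
  Σ(formed) = 2881 kJ
ΔH = Σ(broken) − Σ(formed) = 2254 − 2881 = −627 kJ

ΔH ≈ −627 kJ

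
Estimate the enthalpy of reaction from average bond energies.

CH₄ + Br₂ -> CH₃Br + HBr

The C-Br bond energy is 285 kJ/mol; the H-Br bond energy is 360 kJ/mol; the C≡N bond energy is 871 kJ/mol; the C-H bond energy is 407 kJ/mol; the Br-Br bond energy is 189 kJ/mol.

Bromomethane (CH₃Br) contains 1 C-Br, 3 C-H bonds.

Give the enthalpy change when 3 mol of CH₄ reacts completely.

Bonds broken (reactants):
  Br-Br: 1 × 189 = 189
  C-H: 4 × 407 = 1628
  Σ(broken) = 1817 kJ
Bonds formed (products):
  C-Br: 1 × 285 = 285
  C-H: 3 × 407 = 1221
  H-Br: 1 × 360 = 360
  Σ(formed) = 1866 kJ
ΔH = Σ(broken) − Σ(formed) = 1817 − 1866 = −49 kJ
For 3× the reaction as written: 3 × (−49) = −147 kJ

ΔH = −147 kJ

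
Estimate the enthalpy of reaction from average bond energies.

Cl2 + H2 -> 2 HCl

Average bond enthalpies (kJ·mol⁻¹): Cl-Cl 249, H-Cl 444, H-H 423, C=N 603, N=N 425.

ΔH ≈ −216 kJ

Bonds broken (reactants):
  Cl-Cl: 1 × 249 = 249
  H-H: 1 × 423 = 423
  Σ(broken) = 672 kJ
Bonds formed (products):
  H-Cl: 2 × 444 = 888
  Σ(formed) = 888 kJ
ΔH = Σ(broken) − Σ(formed) = 672 − 888 = −216 kJ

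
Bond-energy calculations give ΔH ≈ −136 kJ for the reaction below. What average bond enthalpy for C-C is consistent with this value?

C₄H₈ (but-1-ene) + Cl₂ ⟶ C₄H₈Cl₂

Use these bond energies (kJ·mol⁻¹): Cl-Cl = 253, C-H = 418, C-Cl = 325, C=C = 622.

Let D be the C-C bond energy.
Σ(broken) = 2×D + 8×418 + 1×622 + 1×253 = 4219 + 2D
Σ(formed) = 3×D + 2×325 + 8×418 = 3994 + 3D
ΔH = Σ(broken) − Σ(formed) = (4219 + 2D) − (3994 + 3D) = +225 − D
Setting this equal to −136 kJ gives D = 361 kJ/mol.

D(C-C) ≈ 361 kJ/mol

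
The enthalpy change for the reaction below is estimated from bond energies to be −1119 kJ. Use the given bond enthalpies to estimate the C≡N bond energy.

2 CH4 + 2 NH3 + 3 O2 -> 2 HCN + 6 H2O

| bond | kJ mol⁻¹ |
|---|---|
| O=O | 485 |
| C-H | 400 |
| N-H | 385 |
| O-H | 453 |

Let D be the C≡N bond energy.
Σ(broken) = 8×400 + 6×385 + 3×485 = 6965
Σ(formed) = 2×D + 2×400 + 12×453 = 6236 + 2D
ΔH = Σ(broken) − Σ(formed) = (6965) − (6236 + 2D) = +729 − 2D
Setting this equal to −1119 kJ gives 2D = 1848, so D = 924 kJ/mol.

D(C≡N) ≈ 924 kJ/mol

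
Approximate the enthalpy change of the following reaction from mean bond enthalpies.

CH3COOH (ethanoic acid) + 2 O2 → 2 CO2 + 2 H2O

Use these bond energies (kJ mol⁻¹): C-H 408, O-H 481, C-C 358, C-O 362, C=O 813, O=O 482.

Bonds broken (reactants):
  C-C: 1 × 358 = 358
  C-H: 3 × 408 = 1224
  C-O: 1 × 362 = 362
  C=O: 1 × 813 = 813
  O-H: 1 × 481 = 481
  O=O: 2 × 482 = 964
  Σ(broken) = 4202 kJ
Bonds formed (products):
  C=O: 4 × 813 = 3252
  O-H: 4 × 481 = 1924
  Σ(formed) = 5176 kJ
ΔH = Σ(broken) − Σ(formed) = 4202 − 5176 = −974 kJ

ΔH ≈ −974 kJ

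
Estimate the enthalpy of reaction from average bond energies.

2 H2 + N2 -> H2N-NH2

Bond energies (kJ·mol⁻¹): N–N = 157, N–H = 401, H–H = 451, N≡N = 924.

Bonds broken (reactants):
  H–H: 2 × 451 = 902
  N≡N: 1 × 924 = 924
  Σ(broken) = 1826 kJ
Bonds formed (products):
  N–H: 4 × 401 = 1604
  N–N: 1 × 157 = 157
  Σ(formed) = 1761 kJ
ΔH = Σ(broken) − Σ(formed) = 1826 − 1761 = +65 kJ

ΔH ≈ +65 kJ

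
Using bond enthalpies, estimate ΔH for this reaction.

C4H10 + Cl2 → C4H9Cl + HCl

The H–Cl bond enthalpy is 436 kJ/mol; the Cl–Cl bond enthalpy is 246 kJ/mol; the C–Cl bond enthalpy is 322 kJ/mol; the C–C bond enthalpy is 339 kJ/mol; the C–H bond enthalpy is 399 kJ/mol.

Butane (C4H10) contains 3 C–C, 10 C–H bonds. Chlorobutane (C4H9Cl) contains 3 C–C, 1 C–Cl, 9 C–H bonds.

Bonds broken (reactants):
  C–C: 3 × 339 = 1017
  C–H: 10 × 399 = 3990
  Cl–Cl: 1 × 246 = 246
  Σ(broken) = 5253 kJ
Bonds formed (products):
  C–C: 3 × 339 = 1017
  C–Cl: 1 × 322 = 322
  C–H: 9 × 399 = 3591
  H–Cl: 1 × 436 = 436
  Σ(formed) = 5366 kJ
ΔH = Σ(broken) − Σ(formed) = 5253 − 5366 = −113 kJ

ΔH ≈ −113 kJ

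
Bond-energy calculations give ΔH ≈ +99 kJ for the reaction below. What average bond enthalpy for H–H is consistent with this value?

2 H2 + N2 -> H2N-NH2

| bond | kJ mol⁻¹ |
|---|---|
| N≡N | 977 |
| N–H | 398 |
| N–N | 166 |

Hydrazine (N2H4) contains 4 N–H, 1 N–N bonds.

D(H–H) ≈ 440 kJ/mol

Let D be the H–H bond energy.
Σ(broken) = 2×D + 1×977 = 977 + 2D
Σ(formed) = 4×398 + 1×166 = 1758
ΔH = Σ(broken) − Σ(formed) = (977 + 2D) − (1758) = −781 + 2D
Setting this equal to +99 kJ gives 2D = 880, so D = 440 kJ/mol.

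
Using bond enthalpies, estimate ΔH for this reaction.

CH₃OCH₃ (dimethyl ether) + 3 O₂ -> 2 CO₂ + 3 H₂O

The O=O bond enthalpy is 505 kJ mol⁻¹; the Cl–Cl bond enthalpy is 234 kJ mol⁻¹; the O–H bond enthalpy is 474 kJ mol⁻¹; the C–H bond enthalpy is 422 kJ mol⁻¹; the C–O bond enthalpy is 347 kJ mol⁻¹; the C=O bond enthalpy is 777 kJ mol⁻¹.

ΔH ≈ −1211 kJ

Bonds broken (reactants):
  C–H: 6 × 422 = 2532
  C–O: 2 × 347 = 694
  O=O: 3 × 505 = 1515
  Σ(broken) = 4741 kJ
Bonds formed (products):
  C=O: 4 × 777 = 3108
  O–H: 6 × 474 = 2844
  Σ(formed) = 5952 kJ
ΔH = Σ(broken) − Σ(formed) = 4741 − 5952 = −1211 kJ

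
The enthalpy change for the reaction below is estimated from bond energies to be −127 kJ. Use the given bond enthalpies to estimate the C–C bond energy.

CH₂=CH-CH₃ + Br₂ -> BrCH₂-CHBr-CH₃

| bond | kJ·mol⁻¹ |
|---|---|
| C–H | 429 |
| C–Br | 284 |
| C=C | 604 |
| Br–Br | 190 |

Let D be the C–C bond energy.
Σ(broken) = 1×190 + 1×D + 6×429 + 1×604 = 3368 + D
Σ(formed) = 2×284 + 2×D + 6×429 = 3142 + 2D
ΔH = Σ(broken) − Σ(formed) = (3368 + D) − (3142 + 2D) = +226 − D
Setting this equal to −127 kJ gives D = 353 kJ/mol.

D(C–C) ≈ 353 kJ/mol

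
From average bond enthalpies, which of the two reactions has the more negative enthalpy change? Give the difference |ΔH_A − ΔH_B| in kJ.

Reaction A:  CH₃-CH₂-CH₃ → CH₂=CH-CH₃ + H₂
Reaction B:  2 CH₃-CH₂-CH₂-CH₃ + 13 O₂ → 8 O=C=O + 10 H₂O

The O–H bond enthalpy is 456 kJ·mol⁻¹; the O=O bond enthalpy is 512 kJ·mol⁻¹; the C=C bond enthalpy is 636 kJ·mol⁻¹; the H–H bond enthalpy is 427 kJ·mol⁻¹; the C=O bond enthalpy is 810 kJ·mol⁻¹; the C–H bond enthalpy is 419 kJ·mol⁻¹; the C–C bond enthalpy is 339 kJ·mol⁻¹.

Reaction A:
  Bonds broken (reactants):
    C–C: 2 × 339 = 678
    C–H: 8 × 419 = 3352
    Σ(broken) = 4030 kJ
  Bonds formed (products):
    C–C: 1 × 339 = 339
    C–H: 6 × 419 = 2514
    C=C: 1 × 636 = 636
    H–H: 1 × 427 = 427
    Σ(formed) = 3916 kJ
  ΔH_A = 4030 − 3916 = +114 kJ
Reaction B:
  Bonds broken (reactants):
    C–C: 6 × 339 = 2034
    C–H: 20 × 419 = 8380
    O=O: 13 × 512 = 6656
    Σ(broken) = 17070 kJ
  Bonds formed (products):
    C=O: 16 × 810 = 12960
    O–H: 20 × 456 = 9120
    Σ(formed) = 22080 kJ
  ΔH_B = 17070 − 22080 = −5010 kJ
ΔH_A − ΔH_B = +5124 kJ, so reaction B has the more negative ΔH; |ΔH_A − ΔH_B| = 5124 kJ.

Reaction B, by 5124 kJ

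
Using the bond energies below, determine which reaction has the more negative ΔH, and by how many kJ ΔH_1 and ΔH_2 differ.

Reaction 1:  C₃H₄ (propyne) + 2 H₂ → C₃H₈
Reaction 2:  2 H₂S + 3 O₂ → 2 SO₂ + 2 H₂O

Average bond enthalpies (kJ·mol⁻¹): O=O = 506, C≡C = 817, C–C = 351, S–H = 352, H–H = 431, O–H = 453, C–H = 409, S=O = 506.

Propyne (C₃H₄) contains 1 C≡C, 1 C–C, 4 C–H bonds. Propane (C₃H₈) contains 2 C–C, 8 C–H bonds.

Reaction 1:
  Bonds broken (reactants):
    C≡C: 1 × 817 = 817
    C–C: 1 × 351 = 351
    C–H: 4 × 409 = 1636
    H–H: 2 × 431 = 862
    Σ(broken) = 3666 kJ
  Bonds formed (products):
    C–C: 2 × 351 = 702
    C–H: 8 × 409 = 3272
    Σ(formed) = 3974 kJ
  ΔH_1 = 3666 − 3974 = −308 kJ
Reaction 2:
  Bonds broken (reactants):
    O=O: 3 × 506 = 1518
    S–H: 4 × 352 = 1408
    Σ(broken) = 2926 kJ
  Bonds formed (products):
    O–H: 4 × 453 = 1812
    S=O: 4 × 506 = 2024
    Σ(formed) = 3836 kJ
  ΔH_2 = 2926 − 3836 = −910 kJ
ΔH_1 − ΔH_2 = +602 kJ, so reaction 2 has the more negative ΔH; |ΔH_1 − ΔH_2| = 602 kJ.

Reaction 2, by 602 kJ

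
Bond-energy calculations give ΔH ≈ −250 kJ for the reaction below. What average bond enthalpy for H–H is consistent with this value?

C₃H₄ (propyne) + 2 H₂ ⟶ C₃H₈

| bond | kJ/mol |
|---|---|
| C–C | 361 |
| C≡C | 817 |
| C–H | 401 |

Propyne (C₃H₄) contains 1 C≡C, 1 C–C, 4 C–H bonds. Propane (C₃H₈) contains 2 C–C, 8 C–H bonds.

Let D be the H–H bond energy.
Σ(broken) = 1×817 + 1×361 + 4×401 + 2×D = 2782 + 2D
Σ(formed) = 2×361 + 8×401 = 3930
ΔH = Σ(broken) − Σ(formed) = (2782 + 2D) − (3930) = −1148 + 2D
Setting this equal to −250 kJ gives 2D = 898, so D = 449 kJ/mol.

D(H–H) ≈ 449 kJ/mol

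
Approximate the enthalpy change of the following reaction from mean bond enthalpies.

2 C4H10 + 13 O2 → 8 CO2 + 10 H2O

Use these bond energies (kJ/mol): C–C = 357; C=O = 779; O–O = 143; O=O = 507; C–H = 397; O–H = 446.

Bonds broken (reactants):
  C–C: 6 × 357 = 2142
  C–H: 20 × 397 = 7940
  O=O: 13 × 507 = 6591
  Σ(broken) = 16673 kJ
Bonds formed (products):
  C=O: 16 × 779 = 12464
  O–H: 20 × 446 = 8920
  Σ(formed) = 21384 kJ
ΔH = Σ(broken) − Σ(formed) = 16673 − 21384 = −4711 kJ

ΔH ≈ −4711 kJ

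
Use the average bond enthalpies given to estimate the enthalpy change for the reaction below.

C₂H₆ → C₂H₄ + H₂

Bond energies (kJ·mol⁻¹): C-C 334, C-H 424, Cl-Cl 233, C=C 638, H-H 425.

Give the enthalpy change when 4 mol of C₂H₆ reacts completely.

Bonds broken (reactants):
  C-C: 1 × 334 = 334
  C-H: 6 × 424 = 2544
  Σ(broken) = 2878 kJ
Bonds formed (products):
  C-H: 4 × 424 = 1696
  C=C: 1 × 638 = 638
  H-H: 1 × 425 = 425
  Σ(formed) = 2759 kJ
ΔH = Σ(broken) − Σ(formed) = 2878 − 2759 = +119 kJ
For 4× the reaction as written: 4 × (+119) = +476 kJ

ΔH = +476 kJ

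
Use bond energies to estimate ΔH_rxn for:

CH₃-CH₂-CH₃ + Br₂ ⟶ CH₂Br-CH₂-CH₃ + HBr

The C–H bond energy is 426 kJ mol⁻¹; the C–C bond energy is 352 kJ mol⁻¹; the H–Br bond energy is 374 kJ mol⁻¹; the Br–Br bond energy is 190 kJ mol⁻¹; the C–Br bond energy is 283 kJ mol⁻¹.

ΔH ≈ −41 kJ

Bonds broken (reactants):
  Br–Br: 1 × 190 = 190
  C–C: 2 × 352 = 704
  C–H: 8 × 426 = 3408
  Σ(broken) = 4302 kJ
Bonds formed (products):
  C–Br: 1 × 283 = 283
  C–C: 2 × 352 = 704
  C–H: 7 × 426 = 2982
  H–Br: 1 × 374 = 374
  Σ(formed) = 4343 kJ
ΔH = Σ(broken) − Σ(formed) = 4302 − 4343 = −41 kJ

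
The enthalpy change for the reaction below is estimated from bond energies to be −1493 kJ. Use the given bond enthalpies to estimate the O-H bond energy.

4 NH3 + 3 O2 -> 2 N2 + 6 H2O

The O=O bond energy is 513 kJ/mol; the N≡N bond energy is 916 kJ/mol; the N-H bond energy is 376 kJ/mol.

D(O-H) ≈ 476 kJ/mol

Let D be the O-H bond energy.
Σ(broken) = 12×376 + 3×513 = 6051
Σ(formed) = 2×916 + 12×D = 1832 + 12D
ΔH = Σ(broken) − Σ(formed) = (6051) − (1832 + 12D) = +4219 − 12D
Setting this equal to −1493 kJ gives 12D = 5712, so D = 476 kJ/mol.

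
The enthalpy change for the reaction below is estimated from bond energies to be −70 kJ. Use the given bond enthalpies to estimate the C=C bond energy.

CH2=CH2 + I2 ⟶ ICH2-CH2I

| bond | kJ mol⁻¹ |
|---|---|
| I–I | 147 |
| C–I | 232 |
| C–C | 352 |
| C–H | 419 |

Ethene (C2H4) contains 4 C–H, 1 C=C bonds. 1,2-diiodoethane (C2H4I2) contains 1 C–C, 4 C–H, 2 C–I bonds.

Let D be the C=C bond energy.
Σ(broken) = 4×419 + 1×D + 1×147 = 1823 + D
Σ(formed) = 1×352 + 4×419 + 2×232 = 2492
ΔH = Σ(broken) − Σ(formed) = (1823 + D) − (2492) = −669 + D
Setting this equal to −70 kJ gives D = 599 kJ/mol.

D(C=C) ≈ 599 kJ/mol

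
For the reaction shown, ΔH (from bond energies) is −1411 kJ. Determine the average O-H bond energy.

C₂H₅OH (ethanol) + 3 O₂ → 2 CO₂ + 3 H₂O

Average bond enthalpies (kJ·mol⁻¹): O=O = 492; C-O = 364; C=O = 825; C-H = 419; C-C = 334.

D(O-H) ≈ 476 kJ/mol

Let D be the O-H bond energy.
Σ(broken) = 1×334 + 5×419 + 1×364 + 1×D + 3×492 = 4269 + D
Σ(formed) = 4×825 + 6×D = 3300 + 6D
ΔH = Σ(broken) − Σ(formed) = (4269 + D) − (3300 + 6D) = +969 − 5D
Setting this equal to −1411 kJ gives 5D = 2380, so D = 476 kJ/mol.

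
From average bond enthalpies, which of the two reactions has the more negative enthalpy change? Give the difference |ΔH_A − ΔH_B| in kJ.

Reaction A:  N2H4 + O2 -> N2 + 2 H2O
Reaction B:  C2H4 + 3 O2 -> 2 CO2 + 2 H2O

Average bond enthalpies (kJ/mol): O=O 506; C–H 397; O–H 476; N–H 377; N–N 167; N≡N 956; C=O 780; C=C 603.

Reaction A:
  Bonds broken (reactants):
    N–H: 4 × 377 = 1508
    N–N: 1 × 167 = 167
    O=O: 1 × 506 = 506
    Σ(broken) = 2181 kJ
  Bonds formed (products):
    N≡N: 1 × 956 = 956
    O–H: 4 × 476 = 1904
    Σ(formed) = 2860 kJ
  ΔH_A = 2181 − 2860 = −679 kJ
Reaction B:
  Bonds broken (reactants):
    C–H: 4 × 397 = 1588
    C=C: 1 × 603 = 603
    O=O: 3 × 506 = 1518
    Σ(broken) = 3709 kJ
  Bonds formed (products):
    C=O: 4 × 780 = 3120
    O–H: 4 × 476 = 1904
    Σ(formed) = 5024 kJ
  ΔH_B = 3709 − 5024 = −1315 kJ
ΔH_A − ΔH_B = +636 kJ, so reaction B has the more negative ΔH; |ΔH_A − ΔH_B| = 636 kJ.

Reaction B, by 636 kJ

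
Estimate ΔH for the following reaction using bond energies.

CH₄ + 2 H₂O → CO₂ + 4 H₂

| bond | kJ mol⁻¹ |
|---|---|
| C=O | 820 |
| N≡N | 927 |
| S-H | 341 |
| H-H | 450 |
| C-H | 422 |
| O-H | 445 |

ΔH ≈ +28 kJ

Bonds broken (reactants):
  C-H: 4 × 422 = 1688
  O-H: 4 × 445 = 1780
  Σ(broken) = 3468 kJ
Bonds formed (products):
  C=O: 2 × 820 = 1640
  H-H: 4 × 450 = 1800
  Σ(formed) = 3440 kJ
ΔH = Σ(broken) − Σ(formed) = 3468 − 3440 = +28 kJ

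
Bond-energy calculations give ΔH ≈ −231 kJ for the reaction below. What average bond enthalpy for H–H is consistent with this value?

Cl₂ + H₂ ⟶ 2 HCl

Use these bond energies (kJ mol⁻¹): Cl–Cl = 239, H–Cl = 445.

Let D be the H–H bond energy.
Σ(broken) = 1×239 + 1×D = 239 + D
Σ(formed) = 2×445 = 890
ΔH = Σ(broken) − Σ(formed) = (239 + D) − (890) = −651 + D
Setting this equal to −231 kJ gives D = 420 kJ/mol.

D(H–H) ≈ 420 kJ/mol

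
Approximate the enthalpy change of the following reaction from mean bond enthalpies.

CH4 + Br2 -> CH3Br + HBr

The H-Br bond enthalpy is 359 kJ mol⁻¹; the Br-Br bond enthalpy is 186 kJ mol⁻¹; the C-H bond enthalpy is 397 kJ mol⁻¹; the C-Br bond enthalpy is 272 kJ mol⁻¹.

Bonds broken (reactants):
  Br-Br: 1 × 186 = 186
  C-H: 4 × 397 = 1588
  Σ(broken) = 1774 kJ
Bonds formed (products):
  C-Br: 1 × 272 = 272
  C-H: 3 × 397 = 1191
  H-Br: 1 × 359 = 359
  Σ(formed) = 1822 kJ
ΔH = Σ(broken) − Σ(formed) = 1774 − 1822 = −48 kJ

ΔH ≈ −48 kJ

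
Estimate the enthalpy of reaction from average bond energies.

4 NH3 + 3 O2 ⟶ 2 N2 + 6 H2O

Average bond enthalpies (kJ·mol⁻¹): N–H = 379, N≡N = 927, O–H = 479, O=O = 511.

Bonds broken (reactants):
  N–H: 12 × 379 = 4548
  O=O: 3 × 511 = 1533
  Σ(broken) = 6081 kJ
Bonds formed (products):
  N≡N: 2 × 927 = 1854
  O–H: 12 × 479 = 5748
  Σ(formed) = 7602 kJ
ΔH = Σ(broken) − Σ(formed) = 6081 − 7602 = −1521 kJ

ΔH ≈ −1521 kJ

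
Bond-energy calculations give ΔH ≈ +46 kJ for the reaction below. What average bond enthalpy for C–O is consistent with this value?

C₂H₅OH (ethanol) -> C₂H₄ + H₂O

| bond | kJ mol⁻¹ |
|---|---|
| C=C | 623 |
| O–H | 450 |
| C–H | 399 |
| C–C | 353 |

Let D be the C–O bond energy.
Σ(broken) = 1×353 + 5×399 + 1×D + 1×450 = 2798 + D
Σ(formed) = 4×399 + 1×623 + 2×450 = 3119
ΔH = Σ(broken) − Σ(formed) = (2798 + D) − (3119) = −321 + D
Setting this equal to +46 kJ gives D = 367 kJ/mol.

D(C–O) ≈ 367 kJ/mol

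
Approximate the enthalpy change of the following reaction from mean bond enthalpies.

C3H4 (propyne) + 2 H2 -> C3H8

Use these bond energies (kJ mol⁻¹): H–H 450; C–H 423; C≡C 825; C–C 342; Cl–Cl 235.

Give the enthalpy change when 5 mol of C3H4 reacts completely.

Bonds broken (reactants):
  C≡C: 1 × 825 = 825
  C–C: 1 × 342 = 342
  C–H: 4 × 423 = 1692
  H–H: 2 × 450 = 900
  Σ(broken) = 3759 kJ
Bonds formed (products):
  C–C: 2 × 342 = 684
  C–H: 8 × 423 = 3384
  Σ(formed) = 4068 kJ
ΔH = Σ(broken) − Σ(formed) = 3759 − 4068 = −309 kJ
For 5× the reaction as written: 5 × (−309) = −1545 kJ

ΔH = −1545 kJ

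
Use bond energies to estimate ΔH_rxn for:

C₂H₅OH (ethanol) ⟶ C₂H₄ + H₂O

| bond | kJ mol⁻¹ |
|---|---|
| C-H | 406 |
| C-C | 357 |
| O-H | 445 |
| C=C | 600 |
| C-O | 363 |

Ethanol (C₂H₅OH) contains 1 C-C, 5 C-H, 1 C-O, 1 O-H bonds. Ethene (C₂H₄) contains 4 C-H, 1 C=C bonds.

ΔH ≈ +81 kJ

Bonds broken (reactants):
  C-C: 1 × 357 = 357
  C-H: 5 × 406 = 2030
  C-O: 1 × 363 = 363
  O-H: 1 × 445 = 445
  Σ(broken) = 3195 kJ
Bonds formed (products):
  C-H: 4 × 406 = 1624
  C=C: 1 × 600 = 600
  O-H: 2 × 445 = 890
  Σ(formed) = 3114 kJ
ΔH = Σ(broken) − Σ(formed) = 3195 − 3114 = +81 kJ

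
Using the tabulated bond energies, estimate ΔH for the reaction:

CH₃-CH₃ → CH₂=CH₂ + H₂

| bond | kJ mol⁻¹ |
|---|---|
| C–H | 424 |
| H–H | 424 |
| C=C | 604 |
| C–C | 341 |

Bonds broken (reactants):
  C–C: 1 × 341 = 341
  C–H: 6 × 424 = 2544
  Σ(broken) = 2885 kJ
Bonds formed (products):
  C–H: 4 × 424 = 1696
  C=C: 1 × 604 = 604
  H–H: 1 × 424 = 424
  Σ(formed) = 2724 kJ
ΔH = Σ(broken) − Σ(formed) = 2885 − 2724 = +161 kJ

ΔH ≈ +161 kJ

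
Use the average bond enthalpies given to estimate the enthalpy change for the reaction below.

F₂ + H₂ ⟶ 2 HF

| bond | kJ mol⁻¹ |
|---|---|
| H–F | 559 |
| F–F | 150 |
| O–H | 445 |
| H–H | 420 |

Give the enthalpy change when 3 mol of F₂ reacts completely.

Bonds broken (reactants):
  F–F: 1 × 150 = 150
  H–H: 1 × 420 = 420
  Σ(broken) = 570 kJ
Bonds formed (products):
  H–F: 2 × 559 = 1118
  Σ(formed) = 1118 kJ
ΔH = Σ(broken) − Σ(formed) = 570 − 1118 = −548 kJ
For 3× the reaction as written: 3 × (−548) = −1644 kJ

ΔH = −1644 kJ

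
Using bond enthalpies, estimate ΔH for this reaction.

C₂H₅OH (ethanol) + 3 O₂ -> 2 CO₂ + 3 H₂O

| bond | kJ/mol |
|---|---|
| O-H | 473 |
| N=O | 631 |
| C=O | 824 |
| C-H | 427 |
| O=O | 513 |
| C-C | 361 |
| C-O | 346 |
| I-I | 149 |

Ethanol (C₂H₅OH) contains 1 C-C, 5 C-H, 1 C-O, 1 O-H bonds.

Bonds broken (reactants):
  C-C: 1 × 361 = 361
  C-H: 5 × 427 = 2135
  C-O: 1 × 346 = 346
  O-H: 1 × 473 = 473
  O=O: 3 × 513 = 1539
  Σ(broken) = 4854 kJ
Bonds formed (products):
  C=O: 4 × 824 = 3296
  O-H: 6 × 473 = 2838
  Σ(formed) = 6134 kJ
ΔH = Σ(broken) − Σ(formed) = 4854 − 6134 = −1280 kJ

ΔH ≈ −1280 kJ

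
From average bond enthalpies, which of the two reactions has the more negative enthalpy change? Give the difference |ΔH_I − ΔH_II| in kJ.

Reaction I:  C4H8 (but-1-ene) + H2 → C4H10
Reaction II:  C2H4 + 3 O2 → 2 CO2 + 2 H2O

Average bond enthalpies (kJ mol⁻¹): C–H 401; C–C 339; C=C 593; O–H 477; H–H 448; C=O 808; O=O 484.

Reaction I:
  Bonds broken (reactants):
    C–C: 2 × 339 = 678
    C–H: 8 × 401 = 3208
    C=C: 1 × 593 = 593
    H–H: 1 × 448 = 448
    Σ(broken) = 4927 kJ
  Bonds formed (products):
    C–C: 3 × 339 = 1017
    C–H: 10 × 401 = 4010
    Σ(formed) = 5027 kJ
  ΔH_I = 4927 − 5027 = −100 kJ
Reaction II:
  Bonds broken (reactants):
    C–H: 4 × 401 = 1604
    C=C: 1 × 593 = 593
    O=O: 3 × 484 = 1452
    Σ(broken) = 3649 kJ
  Bonds formed (products):
    C=O: 4 × 808 = 3232
    O–H: 4 × 477 = 1908
    Σ(formed) = 5140 kJ
  ΔH_II = 3649 − 5140 = −1491 kJ
ΔH_I − ΔH_II = +1391 kJ, so reaction II has the more negative ΔH; |ΔH_I − ΔH_II| = 1391 kJ.

Reaction II, by 1391 kJ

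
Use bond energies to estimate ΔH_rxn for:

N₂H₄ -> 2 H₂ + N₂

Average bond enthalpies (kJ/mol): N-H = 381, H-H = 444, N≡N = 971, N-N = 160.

ΔH ≈ −175 kJ

Bonds broken (reactants):
  N-H: 4 × 381 = 1524
  N-N: 1 × 160 = 160
  Σ(broken) = 1684 kJ
Bonds formed (products):
  H-H: 2 × 444 = 888
  N≡N: 1 × 971 = 971
  Σ(formed) = 1859 kJ
ΔH = Σ(broken) − Σ(formed) = 1684 − 1859 = −175 kJ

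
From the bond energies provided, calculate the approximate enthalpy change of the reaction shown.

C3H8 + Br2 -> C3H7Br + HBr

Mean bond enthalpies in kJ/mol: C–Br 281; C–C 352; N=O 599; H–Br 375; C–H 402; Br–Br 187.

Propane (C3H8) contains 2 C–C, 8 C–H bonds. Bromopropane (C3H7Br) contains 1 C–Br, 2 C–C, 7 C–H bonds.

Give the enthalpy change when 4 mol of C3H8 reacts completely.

ΔH = −268 kJ

Bonds broken (reactants):
  Br–Br: 1 × 187 = 187
  C–C: 2 × 352 = 704
  C–H: 8 × 402 = 3216
  Σ(broken) = 4107 kJ
Bonds formed (products):
  C–Br: 1 × 281 = 281
  C–C: 2 × 352 = 704
  C–H: 7 × 402 = 2814
  H–Br: 1 × 375 = 375
  Σ(formed) = 4174 kJ
ΔH = Σ(broken) − Σ(formed) = 4107 − 4174 = −67 kJ
For 4× the reaction as written: 4 × (−67) = −268 kJ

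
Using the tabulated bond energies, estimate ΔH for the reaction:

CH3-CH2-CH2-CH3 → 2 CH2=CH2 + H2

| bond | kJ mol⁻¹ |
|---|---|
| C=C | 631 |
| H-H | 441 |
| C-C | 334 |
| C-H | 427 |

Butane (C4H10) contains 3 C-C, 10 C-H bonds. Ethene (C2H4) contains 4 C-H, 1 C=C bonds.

Bonds broken (reactants):
  C-C: 3 × 334 = 1002
  C-H: 10 × 427 = 4270
  Σ(broken) = 5272 kJ
Bonds formed (products):
  C-H: 8 × 427 = 3416
  C=C: 2 × 631 = 1262
  H-H: 1 × 441 = 441
  Σ(formed) = 5119 kJ
ΔH = Σ(broken) − Σ(formed) = 5272 − 5119 = +153 kJ

ΔH ≈ +153 kJ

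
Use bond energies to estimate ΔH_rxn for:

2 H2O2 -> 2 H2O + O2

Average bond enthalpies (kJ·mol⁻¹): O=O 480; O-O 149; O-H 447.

Bonds broken (reactants):
  O-H: 4 × 447 = 1788
  O-O: 2 × 149 = 298
  Σ(broken) = 2086 kJ
Bonds formed (products):
  O-H: 4 × 447 = 1788
  O=O: 1 × 480 = 480
  Σ(formed) = 2268 kJ
ΔH = Σ(broken) − Σ(formed) = 2086 − 2268 = −182 kJ

ΔH ≈ −182 kJ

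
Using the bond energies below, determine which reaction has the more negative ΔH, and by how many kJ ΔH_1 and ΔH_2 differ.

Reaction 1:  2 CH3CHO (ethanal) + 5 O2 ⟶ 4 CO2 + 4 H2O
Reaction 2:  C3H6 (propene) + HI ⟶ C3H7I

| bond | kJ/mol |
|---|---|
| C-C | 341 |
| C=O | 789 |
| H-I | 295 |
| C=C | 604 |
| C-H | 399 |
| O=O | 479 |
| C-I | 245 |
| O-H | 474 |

Reaction 1:
  Bonds broken (reactants):
    C-C: 2 × 341 = 682
    C-H: 8 × 399 = 3192
    C=O: 2 × 789 = 1578
    O=O: 5 × 479 = 2395
    Σ(broken) = 7847 kJ
  Bonds formed (products):
    C=O: 8 × 789 = 6312
    O-H: 8 × 474 = 3792
    Σ(formed) = 10104 kJ
  ΔH_1 = 7847 − 10104 = −2257 kJ
Reaction 2:
  Bonds broken (reactants):
    C-C: 1 × 341 = 341
    C-H: 6 × 399 = 2394
    C=C: 1 × 604 = 604
    H-I: 1 × 295 = 295
    Σ(broken) = 3634 kJ
  Bonds formed (products):
    C-C: 2 × 341 = 682
    C-H: 7 × 399 = 2793
    C-I: 1 × 245 = 245
    Σ(formed) = 3720 kJ
  ΔH_2 = 3634 − 3720 = −86 kJ
ΔH_1 − ΔH_2 = −2171 kJ, so reaction 1 has the more negative ΔH; |ΔH_1 − ΔH_2| = 2171 kJ.

Reaction 1, by 2171 kJ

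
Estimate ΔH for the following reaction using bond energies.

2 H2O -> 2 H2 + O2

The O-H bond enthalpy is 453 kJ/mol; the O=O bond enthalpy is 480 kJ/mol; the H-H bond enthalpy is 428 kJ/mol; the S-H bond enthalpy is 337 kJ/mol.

ΔH ≈ +476 kJ

Bonds broken (reactants):
  O-H: 4 × 453 = 1812
  Σ(broken) = 1812 kJ
Bonds formed (products):
  H-H: 2 × 428 = 856
  O=O: 1 × 480 = 480
  Σ(formed) = 1336 kJ
ΔH = Σ(broken) − Σ(formed) = 1812 − 1336 = +476 kJ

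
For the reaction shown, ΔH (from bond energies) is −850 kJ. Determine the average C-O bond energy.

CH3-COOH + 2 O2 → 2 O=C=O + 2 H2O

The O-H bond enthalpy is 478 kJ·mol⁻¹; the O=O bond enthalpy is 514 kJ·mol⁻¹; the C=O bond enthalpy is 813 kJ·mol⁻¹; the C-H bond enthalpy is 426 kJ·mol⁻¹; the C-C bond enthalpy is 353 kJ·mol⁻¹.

Let D be the C-O bond energy.
Σ(broken) = 1×353 + 3×426 + 1×D + 1×813 + 1×478 + 2×514 = 3950 + D
Σ(formed) = 4×813 + 4×478 = 5164
ΔH = Σ(broken) − Σ(formed) = (3950 + D) − (5164) = −1214 + D
Setting this equal to −850 kJ gives D = 364 kJ/mol.

D(C-O) ≈ 364 kJ/mol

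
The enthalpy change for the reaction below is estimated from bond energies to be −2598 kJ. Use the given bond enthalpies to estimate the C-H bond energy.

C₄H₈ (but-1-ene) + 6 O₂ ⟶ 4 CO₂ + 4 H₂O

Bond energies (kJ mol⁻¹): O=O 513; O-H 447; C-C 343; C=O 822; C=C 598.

D(C-H) ≈ 399 kJ/mol

Let D be the C-H bond energy.
Σ(broken) = 2×343 + 8×D + 1×598 + 6×513 = 4362 + 8D
Σ(formed) = 8×822 + 8×447 = 10152
ΔH = Σ(broken) − Σ(formed) = (4362 + 8D) − (10152) = −5790 + 8D
Setting this equal to −2598 kJ gives 8D = 3192, so D = 399 kJ/mol.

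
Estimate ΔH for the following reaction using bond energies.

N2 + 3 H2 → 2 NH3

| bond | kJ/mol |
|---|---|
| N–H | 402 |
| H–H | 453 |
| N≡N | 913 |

ΔH ≈ −140 kJ

Bonds broken (reactants):
  H–H: 3 × 453 = 1359
  N≡N: 1 × 913 = 913
  Σ(broken) = 2272 kJ
Bonds formed (products):
  N–H: 6 × 402 = 2412
  Σ(formed) = 2412 kJ
ΔH = Σ(broken) − Σ(formed) = 2272 − 2412 = −140 kJ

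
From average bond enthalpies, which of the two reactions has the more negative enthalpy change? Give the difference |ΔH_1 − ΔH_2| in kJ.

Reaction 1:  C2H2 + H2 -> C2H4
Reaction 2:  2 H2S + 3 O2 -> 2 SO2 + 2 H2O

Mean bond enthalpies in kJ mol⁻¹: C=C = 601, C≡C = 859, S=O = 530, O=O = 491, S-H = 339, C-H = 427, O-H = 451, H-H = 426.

Reaction 1:
  Bonds broken (reactants):
    C≡C: 1 × 859 = 859
    C-H: 2 × 427 = 854
    H-H: 1 × 426 = 426
    Σ(broken) = 2139 kJ
  Bonds formed (products):
    C-H: 4 × 427 = 1708
    C=C: 1 × 601 = 601
    Σ(formed) = 2309 kJ
  ΔH_1 = 2139 − 2309 = −170 kJ
Reaction 2:
  Bonds broken (reactants):
    O=O: 3 × 491 = 1473
    S-H: 4 × 339 = 1356
    Σ(broken) = 2829 kJ
  Bonds formed (products):
    O-H: 4 × 451 = 1804
    S=O: 4 × 530 = 2120
    Σ(formed) = 3924 kJ
  ΔH_2 = 2829 − 3924 = −1095 kJ
ΔH_1 − ΔH_2 = +925 kJ, so reaction 2 has the more negative ΔH; |ΔH_1 − ΔH_2| = 925 kJ.

Reaction 2, by 925 kJ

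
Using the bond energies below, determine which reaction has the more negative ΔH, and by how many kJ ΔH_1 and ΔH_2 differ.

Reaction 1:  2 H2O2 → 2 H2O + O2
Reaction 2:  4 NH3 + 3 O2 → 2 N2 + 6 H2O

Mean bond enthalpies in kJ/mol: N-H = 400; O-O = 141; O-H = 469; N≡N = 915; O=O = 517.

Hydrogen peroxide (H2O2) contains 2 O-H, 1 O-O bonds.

Reaction 2, by 872 kJ

Reaction 1:
  Bonds broken (reactants):
    O-H: 4 × 469 = 1876
    O-O: 2 × 141 = 282
    Σ(broken) = 2158 kJ
  Bonds formed (products):
    O-H: 4 × 469 = 1876
    O=O: 1 × 517 = 517
    Σ(formed) = 2393 kJ
  ΔH_1 = 2158 − 2393 = −235 kJ
Reaction 2:
  Bonds broken (reactants):
    N-H: 12 × 400 = 4800
    O=O: 3 × 517 = 1551
    Σ(broken) = 6351 kJ
  Bonds formed (products):
    N≡N: 2 × 915 = 1830
    O-H: 12 × 469 = 5628
    Σ(formed) = 7458 kJ
  ΔH_2 = 6351 − 7458 = −1107 kJ
ΔH_1 − ΔH_2 = +872 kJ, so reaction 2 has the more negative ΔH; |ΔH_1 − ΔH_2| = 872 kJ.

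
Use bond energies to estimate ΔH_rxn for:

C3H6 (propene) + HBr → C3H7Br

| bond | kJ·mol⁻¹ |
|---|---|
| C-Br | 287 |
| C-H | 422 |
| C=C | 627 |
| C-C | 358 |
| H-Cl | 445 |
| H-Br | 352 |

ΔH ≈ −88 kJ

Bonds broken (reactants):
  C-C: 1 × 358 = 358
  C-H: 6 × 422 = 2532
  C=C: 1 × 627 = 627
  H-Br: 1 × 352 = 352
  Σ(broken) = 3869 kJ
Bonds formed (products):
  C-Br: 1 × 287 = 287
  C-C: 2 × 358 = 716
  C-H: 7 × 422 = 2954
  Σ(formed) = 3957 kJ
ΔH = Σ(broken) − Σ(formed) = 3869 − 3957 = −88 kJ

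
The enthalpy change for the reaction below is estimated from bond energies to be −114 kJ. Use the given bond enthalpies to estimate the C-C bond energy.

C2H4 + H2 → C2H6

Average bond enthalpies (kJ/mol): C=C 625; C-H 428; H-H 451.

D(C-C) ≈ 334 kJ/mol

Let D be the C-C bond energy.
Σ(broken) = 4×428 + 1×625 + 1×451 = 2788
Σ(formed) = 1×D + 6×428 = 2568 + D
ΔH = Σ(broken) − Σ(formed) = (2788) − (2568 + D) = +220 − D
Setting this equal to −114 kJ gives D = 334 kJ/mol.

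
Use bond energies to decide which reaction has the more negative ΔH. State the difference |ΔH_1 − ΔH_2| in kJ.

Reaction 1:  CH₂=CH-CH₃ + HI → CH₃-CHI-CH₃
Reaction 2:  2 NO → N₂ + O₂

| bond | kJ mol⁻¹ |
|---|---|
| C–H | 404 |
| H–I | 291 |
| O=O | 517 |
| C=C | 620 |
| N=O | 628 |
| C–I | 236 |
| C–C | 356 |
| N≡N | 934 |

Reaction 1:
  Bonds broken (reactants):
    C–C: 1 × 356 = 356
    C–H: 6 × 404 = 2424
    C=C: 1 × 620 = 620
    H–I: 1 × 291 = 291
    Σ(broken) = 3691 kJ
  Bonds formed (products):
    C–C: 2 × 356 = 712
    C–H: 7 × 404 = 2828
    C–I: 1 × 236 = 236
    Σ(formed) = 3776 kJ
  ΔH_1 = 3691 − 3776 = −85 kJ
Reaction 2:
  Bonds broken (reactants):
    N=O: 2 × 628 = 1256
    Σ(broken) = 1256 kJ
  Bonds formed (products):
    N≡N: 1 × 934 = 934
    O=O: 1 × 517 = 517
    Σ(formed) = 1451 kJ
  ΔH_2 = 1256 − 1451 = −195 kJ
ΔH_1 − ΔH_2 = +110 kJ, so reaction 2 has the more negative ΔH; |ΔH_1 − ΔH_2| = 110 kJ.

Reaction 2, by 110 kJ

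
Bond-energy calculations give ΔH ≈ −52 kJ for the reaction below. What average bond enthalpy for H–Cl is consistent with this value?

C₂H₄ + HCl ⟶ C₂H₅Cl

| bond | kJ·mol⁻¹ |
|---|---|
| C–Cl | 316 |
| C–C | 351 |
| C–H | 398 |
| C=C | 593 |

Let D be the H–Cl bond energy.
Σ(broken) = 4×398 + 1×593 + 1×D = 2185 + D
Σ(formed) = 1×351 + 1×316 + 5×398 = 2657
ΔH = Σ(broken) − Σ(formed) = (2185 + D) − (2657) = −472 + D
Setting this equal to −52 kJ gives D = 420 kJ/mol.

D(H–Cl) ≈ 420 kJ/mol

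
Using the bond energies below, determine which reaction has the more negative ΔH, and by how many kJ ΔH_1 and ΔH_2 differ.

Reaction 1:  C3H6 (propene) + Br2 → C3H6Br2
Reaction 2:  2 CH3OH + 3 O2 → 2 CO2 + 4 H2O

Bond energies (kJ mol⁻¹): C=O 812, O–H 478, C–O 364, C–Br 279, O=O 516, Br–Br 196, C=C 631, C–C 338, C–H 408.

Reaction 1:
  Bonds broken (reactants):
    Br–Br: 1 × 196 = 196
    C–C: 1 × 338 = 338
    C–H: 6 × 408 = 2448
    C=C: 1 × 631 = 631
    Σ(broken) = 3613 kJ
  Bonds formed (products):
    C–Br: 2 × 279 = 558
    C–C: 2 × 338 = 676
    C–H: 6 × 408 = 2448
    Σ(formed) = 3682 kJ
  ΔH_1 = 3613 − 3682 = −69 kJ
Reaction 2:
  Bonds broken (reactants):
    C–H: 6 × 408 = 2448
    C–O: 2 × 364 = 728
    O–H: 2 × 478 = 956
    O=O: 3 × 516 = 1548
    Σ(broken) = 5680 kJ
  Bonds formed (products):
    C=O: 4 × 812 = 3248
    O–H: 8 × 478 = 3824
    Σ(formed) = 7072 kJ
  ΔH_2 = 5680 − 7072 = −1392 kJ
ΔH_1 − ΔH_2 = +1323 kJ, so reaction 2 has the more negative ΔH; |ΔH_1 − ΔH_2| = 1323 kJ.

Reaction 2, by 1323 kJ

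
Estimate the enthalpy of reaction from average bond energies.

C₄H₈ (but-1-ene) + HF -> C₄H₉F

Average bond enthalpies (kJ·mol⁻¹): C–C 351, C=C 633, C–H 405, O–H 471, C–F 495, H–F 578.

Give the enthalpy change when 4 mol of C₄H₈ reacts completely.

Bonds broken (reactants):
  C–C: 2 × 351 = 702
  C–H: 8 × 405 = 3240
  C=C: 1 × 633 = 633
  H–F: 1 × 578 = 578
  Σ(broken) = 5153 kJ
Bonds formed (products):
  C–C: 3 × 351 = 1053
  C–F: 1 × 495 = 495
  C–H: 9 × 405 = 3645
  Σ(formed) = 5193 kJ
ΔH = Σ(broken) − Σ(formed) = 5153 − 5193 = −40 kJ
For 4× the reaction as written: 4 × (−40) = −160 kJ

ΔH = −160 kJ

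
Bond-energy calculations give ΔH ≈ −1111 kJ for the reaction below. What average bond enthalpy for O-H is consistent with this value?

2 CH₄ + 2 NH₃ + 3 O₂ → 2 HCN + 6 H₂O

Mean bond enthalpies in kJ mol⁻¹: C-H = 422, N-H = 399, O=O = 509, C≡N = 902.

D(O-H) ≈ 480 kJ/mol

Let D be the O-H bond energy.
Σ(broken) = 8×422 + 6×399 + 3×509 = 7297
Σ(formed) = 2×902 + 2×422 + 12×D = 2648 + 12D
ΔH = Σ(broken) − Σ(formed) = (7297) − (2648 + 12D) = +4649 − 12D
Setting this equal to −1111 kJ gives 12D = 5760, so D = 480 kJ/mol.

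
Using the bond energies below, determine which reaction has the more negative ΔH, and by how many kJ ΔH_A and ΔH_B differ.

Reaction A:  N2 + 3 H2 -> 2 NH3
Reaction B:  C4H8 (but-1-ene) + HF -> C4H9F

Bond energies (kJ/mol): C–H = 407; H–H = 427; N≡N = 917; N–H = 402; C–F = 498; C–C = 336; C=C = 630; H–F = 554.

Reaction A:
  Bonds broken (reactants):
    H–H: 3 × 427 = 1281
    N≡N: 1 × 917 = 917
    Σ(broken) = 2198 kJ
  Bonds formed (products):
    N–H: 6 × 402 = 2412
    Σ(formed) = 2412 kJ
  ΔH_A = 2198 − 2412 = −214 kJ
Reaction B:
  Bonds broken (reactants):
    C–C: 2 × 336 = 672
    C–H: 8 × 407 = 3256
    C=C: 1 × 630 = 630
    H–F: 1 × 554 = 554
    Σ(broken) = 5112 kJ
  Bonds formed (products):
    C–C: 3 × 336 = 1008
    C–F: 1 × 498 = 498
    C–H: 9 × 407 = 3663
    Σ(formed) = 5169 kJ
  ΔH_B = 5112 − 5169 = −57 kJ
ΔH_A − ΔH_B = −157 kJ, so reaction A has the more negative ΔH; |ΔH_A − ΔH_B| = 157 kJ.

Reaction A, by 157 kJ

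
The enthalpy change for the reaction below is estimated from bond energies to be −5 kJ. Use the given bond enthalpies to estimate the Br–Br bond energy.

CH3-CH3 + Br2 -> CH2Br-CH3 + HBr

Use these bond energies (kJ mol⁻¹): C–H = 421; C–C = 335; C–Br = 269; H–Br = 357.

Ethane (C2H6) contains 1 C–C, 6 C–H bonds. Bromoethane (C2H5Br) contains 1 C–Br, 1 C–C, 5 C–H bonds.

Let D be the Br–Br bond energy.
Σ(broken) = 1×D + 1×335 + 6×421 = 2861 + D
Σ(formed) = 1×269 + 1×335 + 5×421 + 1×357 = 3066
ΔH = Σ(broken) − Σ(formed) = (2861 + D) − (3066) = −205 + D
Setting this equal to −5 kJ gives D = 200 kJ/mol.

D(Br–Br) ≈ 200 kJ/mol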